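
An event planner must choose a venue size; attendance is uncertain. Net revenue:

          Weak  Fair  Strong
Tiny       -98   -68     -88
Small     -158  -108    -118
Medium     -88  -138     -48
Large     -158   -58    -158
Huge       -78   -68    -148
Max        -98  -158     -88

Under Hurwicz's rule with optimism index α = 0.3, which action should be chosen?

Tiny: 0.3·(-68) + 0.7·(-98) = -89
Small: 0.3·(-108) + 0.7·(-158) = -143
Medium: 0.3·(-48) + 0.7·(-138) = -111
Large: 0.3·(-58) + 0.7·(-158) = -128
Huge: 0.3·(-68) + 0.7·(-148) = -124
Max: 0.3·(-88) + 0.7·(-158) = -137
Highest Hurwicz score = -89 → Tiny.

Tiny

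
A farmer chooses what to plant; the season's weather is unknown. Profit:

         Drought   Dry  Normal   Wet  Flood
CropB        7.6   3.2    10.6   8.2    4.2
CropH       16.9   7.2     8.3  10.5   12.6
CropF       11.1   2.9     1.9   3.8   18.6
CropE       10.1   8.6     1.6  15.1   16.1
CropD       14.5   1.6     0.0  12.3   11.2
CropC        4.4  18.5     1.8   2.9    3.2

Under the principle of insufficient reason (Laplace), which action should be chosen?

Row averages: CropB=6.76, CropH=11.1, CropF=7.66, CropE=10.3, CropD=7.92, CropC=6.16
Highest average = 11.1 → CropH.

CropH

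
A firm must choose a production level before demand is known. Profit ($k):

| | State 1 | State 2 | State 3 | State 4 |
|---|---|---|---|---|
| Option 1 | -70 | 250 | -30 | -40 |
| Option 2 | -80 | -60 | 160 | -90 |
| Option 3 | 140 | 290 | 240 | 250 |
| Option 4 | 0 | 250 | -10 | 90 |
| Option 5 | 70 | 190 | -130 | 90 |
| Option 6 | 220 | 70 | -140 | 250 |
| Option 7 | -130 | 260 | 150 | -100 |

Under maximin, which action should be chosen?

Option 3

Row minima: Option 1=-70, Option 2=-90, Option 3=140, Option 4=-10, Option 5=-130, Option 6=-140, Option 7=-130
Best worst-case = 140 → Option 3.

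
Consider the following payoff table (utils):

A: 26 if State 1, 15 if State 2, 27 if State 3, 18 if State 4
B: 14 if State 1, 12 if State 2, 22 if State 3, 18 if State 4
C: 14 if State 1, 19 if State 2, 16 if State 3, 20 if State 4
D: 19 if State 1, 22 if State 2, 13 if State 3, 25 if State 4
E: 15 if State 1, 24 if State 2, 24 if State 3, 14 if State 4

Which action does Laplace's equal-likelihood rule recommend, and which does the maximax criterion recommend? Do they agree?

laplace → A; maximax → A (agree)

Row averages: A=21.5, B=16.5, C=17.25, D=19.75, E=19.25
Highest average = 21.5 → A.
Row maxima: A=27, B=22, C=20, D=25, E=24
Best best-case = 27 → A.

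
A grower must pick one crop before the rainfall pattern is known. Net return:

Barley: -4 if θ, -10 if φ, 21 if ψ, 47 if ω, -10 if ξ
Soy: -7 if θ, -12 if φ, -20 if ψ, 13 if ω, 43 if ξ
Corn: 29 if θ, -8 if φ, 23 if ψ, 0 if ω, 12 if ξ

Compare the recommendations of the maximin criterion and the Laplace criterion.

maximin → Corn; laplace → Corn (agree)

Row minima: Barley=-10, Soy=-20, Corn=-8
Best worst-case = -8 → Corn.
Row averages: Barley=8.8, Soy=3.4, Corn=11.2
Highest average = 11.2 → Corn.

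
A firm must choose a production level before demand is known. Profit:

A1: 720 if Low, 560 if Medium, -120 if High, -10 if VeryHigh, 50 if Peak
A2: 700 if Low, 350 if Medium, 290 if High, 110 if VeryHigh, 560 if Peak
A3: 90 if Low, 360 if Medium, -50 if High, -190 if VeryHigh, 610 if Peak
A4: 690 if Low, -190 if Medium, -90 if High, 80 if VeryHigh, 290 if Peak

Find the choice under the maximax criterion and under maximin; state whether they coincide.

Row maxima: A1=720, A2=700, A3=610, A4=690
Best best-case = 720 → A1.
Row minima: A1=-120, A2=110, A3=-190, A4=-190
Best worst-case = 110 → A2.

maximax → A1; maximin → A2 (disagree)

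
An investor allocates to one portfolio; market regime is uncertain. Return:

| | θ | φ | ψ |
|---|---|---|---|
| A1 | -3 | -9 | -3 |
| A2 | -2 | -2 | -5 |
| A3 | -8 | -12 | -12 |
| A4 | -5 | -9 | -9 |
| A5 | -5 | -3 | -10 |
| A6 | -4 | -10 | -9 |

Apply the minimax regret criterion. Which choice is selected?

Column bests: θ=-2, φ=-2, ψ=-3.
A1 regrets: 1, 7, 0 → max 7
A2 regrets: 0, 0, 2 → max 2
A3 regrets: 6, 10, 9 → max 10
A4 regrets: 3, 7, 6 → max 7
A5 regrets: 3, 1, 7 → max 7
A6 regrets: 2, 8, 6 → max 8
Smallest max regret = 2 → A2.

A2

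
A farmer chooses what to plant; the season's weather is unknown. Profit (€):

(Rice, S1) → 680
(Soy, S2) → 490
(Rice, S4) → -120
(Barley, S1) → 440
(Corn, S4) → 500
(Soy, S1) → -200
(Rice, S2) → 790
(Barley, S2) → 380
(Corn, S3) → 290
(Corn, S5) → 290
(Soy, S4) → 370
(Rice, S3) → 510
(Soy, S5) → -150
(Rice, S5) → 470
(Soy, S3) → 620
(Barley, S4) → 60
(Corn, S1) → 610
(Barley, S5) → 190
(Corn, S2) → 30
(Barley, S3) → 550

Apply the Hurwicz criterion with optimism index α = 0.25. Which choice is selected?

Rice: 0.25·790 + 0.75·(-120) = 107.5
Soy: 0.25·620 + 0.75·(-200) = 5
Corn: 0.25·610 + 0.75·30 = 175
Barley: 0.25·550 + 0.75·60 = 182.5
Highest Hurwicz score = 182.5 → Barley.

Barley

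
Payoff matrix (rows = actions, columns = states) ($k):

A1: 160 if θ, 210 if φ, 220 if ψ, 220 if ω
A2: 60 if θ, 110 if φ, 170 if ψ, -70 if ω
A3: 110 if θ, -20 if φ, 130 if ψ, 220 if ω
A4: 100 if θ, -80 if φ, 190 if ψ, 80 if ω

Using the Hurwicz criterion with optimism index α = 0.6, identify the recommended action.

A1

A1: 0.6·220 + 0.4·160 = 196
A2: 0.6·170 + 0.4·(-70) = 74
A3: 0.6·220 + 0.4·(-20) = 124
A4: 0.6·190 + 0.4·(-80) = 82
Highest Hurwicz score = 196 → A1.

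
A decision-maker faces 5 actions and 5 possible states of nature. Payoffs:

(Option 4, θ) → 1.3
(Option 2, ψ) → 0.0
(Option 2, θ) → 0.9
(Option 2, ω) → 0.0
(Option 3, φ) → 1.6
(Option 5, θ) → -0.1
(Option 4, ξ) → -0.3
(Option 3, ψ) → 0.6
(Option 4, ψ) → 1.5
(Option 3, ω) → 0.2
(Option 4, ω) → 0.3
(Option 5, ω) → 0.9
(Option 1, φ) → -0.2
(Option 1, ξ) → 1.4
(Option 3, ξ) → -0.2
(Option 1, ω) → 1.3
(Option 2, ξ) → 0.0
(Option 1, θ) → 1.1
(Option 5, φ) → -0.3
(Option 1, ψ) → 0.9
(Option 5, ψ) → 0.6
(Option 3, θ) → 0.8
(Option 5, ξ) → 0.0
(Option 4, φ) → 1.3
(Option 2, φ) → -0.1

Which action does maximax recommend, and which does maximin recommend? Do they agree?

maximax → Option 3; maximin → Option 2 (disagree)

Row maxima: Option 1=1.4, Option 2=0.9, Option 3=1.6, Option 4=1.5, Option 5=0.9
Best best-case = 1.6 → Option 3.
Row minima: Option 1=-0.2, Option 2=-0.1, Option 3=-0.2, Option 4=-0.3, Option 5=-0.3
Best worst-case = -0.1 → Option 2.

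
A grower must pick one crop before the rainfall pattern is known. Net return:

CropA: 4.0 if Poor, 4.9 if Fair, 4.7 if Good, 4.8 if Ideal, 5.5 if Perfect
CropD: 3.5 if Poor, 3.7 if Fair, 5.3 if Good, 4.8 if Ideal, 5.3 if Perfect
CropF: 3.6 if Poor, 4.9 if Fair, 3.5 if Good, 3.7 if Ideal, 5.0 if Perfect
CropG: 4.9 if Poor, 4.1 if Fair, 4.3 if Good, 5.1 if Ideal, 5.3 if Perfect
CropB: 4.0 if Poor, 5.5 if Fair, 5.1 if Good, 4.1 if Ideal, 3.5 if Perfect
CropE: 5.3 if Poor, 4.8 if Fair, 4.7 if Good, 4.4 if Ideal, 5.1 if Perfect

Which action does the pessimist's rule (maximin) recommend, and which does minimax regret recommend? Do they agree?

maximin → CropE; minimax regret → CropE (agree)

Row minima: CropA=4.0, CropD=3.5, CropF=3.5, CropG=4.1, CropB=3.5, CropE=4.4
Best worst-case = 4.4 → CropE.
Column bests: Poor=5.3, Fair=5.5, Good=5.3, Ideal=5.1, Perfect=5.5.
CropA regrets: 1.3, 0.6, 0.6, 0.3, 0.0 → max 1.3
CropD regrets: 1.8, 1.8, 0.0, 0.3, 0.2 → max 1.8
CropF regrets: 1.7, 0.6, 1.8, 1.4, 0.5 → max 1.8
CropG regrets: 0.4, 1.4, 1.0, 0.0, 0.2 → max 1.4
CropB regrets: 1.3, 0.0, 0.2, 1.0, 2.0 → max 2.0
CropE regrets: 0.0, 0.7, 0.6, 0.7, 0.4 → max 0.7
Smallest max regret = 0.7 → CropE.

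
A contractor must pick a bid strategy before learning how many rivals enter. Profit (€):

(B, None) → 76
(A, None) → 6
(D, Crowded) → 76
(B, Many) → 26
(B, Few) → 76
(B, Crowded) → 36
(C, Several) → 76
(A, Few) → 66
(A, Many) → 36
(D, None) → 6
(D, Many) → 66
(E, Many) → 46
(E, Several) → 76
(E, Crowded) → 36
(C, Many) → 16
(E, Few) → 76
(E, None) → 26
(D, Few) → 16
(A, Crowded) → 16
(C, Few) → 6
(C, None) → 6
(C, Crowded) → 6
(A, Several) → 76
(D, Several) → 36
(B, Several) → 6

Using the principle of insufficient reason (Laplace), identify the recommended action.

E

Row averages: A=40, B=44, C=22, D=40, E=52
Highest average = 52 → E.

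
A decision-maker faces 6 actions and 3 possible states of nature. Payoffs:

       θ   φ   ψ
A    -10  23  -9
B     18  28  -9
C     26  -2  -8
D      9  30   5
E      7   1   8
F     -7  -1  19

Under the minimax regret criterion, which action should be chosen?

D

Column bests: θ=26, φ=30, ψ=19.
A regrets: 36, 7, 28 → max 36
B regrets: 8, 2, 28 → max 28
C regrets: 0, 32, 27 → max 32
D regrets: 17, 0, 14 → max 17
E regrets: 19, 29, 11 → max 29
F regrets: 33, 31, 0 → max 33
Smallest max regret = 17 → D.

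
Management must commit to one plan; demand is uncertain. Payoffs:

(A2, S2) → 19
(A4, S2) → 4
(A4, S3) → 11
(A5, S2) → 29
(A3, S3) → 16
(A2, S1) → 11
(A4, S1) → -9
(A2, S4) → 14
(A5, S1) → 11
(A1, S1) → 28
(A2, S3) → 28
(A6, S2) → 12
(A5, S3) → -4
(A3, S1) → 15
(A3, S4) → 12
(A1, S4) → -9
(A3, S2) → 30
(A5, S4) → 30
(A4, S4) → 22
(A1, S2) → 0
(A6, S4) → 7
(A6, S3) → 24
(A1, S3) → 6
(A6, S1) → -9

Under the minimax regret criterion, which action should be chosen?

Column bests: S1=28, S2=30, S3=28, S4=30.
A1 regrets: 0, 30, 22, 39 → max 39
A2 regrets: 17, 11, 0, 16 → max 17
A3 regrets: 13, 0, 12, 18 → max 18
A4 regrets: 37, 26, 17, 8 → max 37
A5 regrets: 17, 1, 32, 0 → max 32
A6 regrets: 37, 18, 4, 23 → max 37
Smallest max regret = 17 → A2.

A2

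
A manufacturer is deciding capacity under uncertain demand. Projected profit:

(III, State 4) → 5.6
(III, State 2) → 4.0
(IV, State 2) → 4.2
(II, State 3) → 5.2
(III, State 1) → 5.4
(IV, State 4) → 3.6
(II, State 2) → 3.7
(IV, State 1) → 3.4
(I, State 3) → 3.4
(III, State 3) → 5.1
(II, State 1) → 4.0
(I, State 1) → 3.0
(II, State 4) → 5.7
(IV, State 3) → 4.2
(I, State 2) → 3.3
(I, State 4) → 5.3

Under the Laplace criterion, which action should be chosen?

Row averages: I=3.75, II=4.65, III=5.025, IV=3.85
Highest average = 5.025 → III.

III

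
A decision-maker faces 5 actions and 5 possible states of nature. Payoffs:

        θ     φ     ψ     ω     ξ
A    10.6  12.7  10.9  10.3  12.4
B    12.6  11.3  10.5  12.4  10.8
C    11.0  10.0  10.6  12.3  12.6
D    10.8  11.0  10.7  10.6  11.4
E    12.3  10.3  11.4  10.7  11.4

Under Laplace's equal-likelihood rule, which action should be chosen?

Row averages: A=11.38, B=11.52, C=11.3, D=10.9, E=11.22
Highest average = 11.52 → B.

B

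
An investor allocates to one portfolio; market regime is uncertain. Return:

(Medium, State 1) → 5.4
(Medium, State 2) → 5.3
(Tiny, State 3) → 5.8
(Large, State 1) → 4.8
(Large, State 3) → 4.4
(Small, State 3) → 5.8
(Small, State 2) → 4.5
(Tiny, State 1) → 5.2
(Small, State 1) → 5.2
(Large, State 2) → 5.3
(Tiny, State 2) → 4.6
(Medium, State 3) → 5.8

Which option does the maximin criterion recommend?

Row minima: Tiny=4.6, Small=4.5, Medium=5.3, Large=4.4
Best worst-case = 5.3 → Medium.

Medium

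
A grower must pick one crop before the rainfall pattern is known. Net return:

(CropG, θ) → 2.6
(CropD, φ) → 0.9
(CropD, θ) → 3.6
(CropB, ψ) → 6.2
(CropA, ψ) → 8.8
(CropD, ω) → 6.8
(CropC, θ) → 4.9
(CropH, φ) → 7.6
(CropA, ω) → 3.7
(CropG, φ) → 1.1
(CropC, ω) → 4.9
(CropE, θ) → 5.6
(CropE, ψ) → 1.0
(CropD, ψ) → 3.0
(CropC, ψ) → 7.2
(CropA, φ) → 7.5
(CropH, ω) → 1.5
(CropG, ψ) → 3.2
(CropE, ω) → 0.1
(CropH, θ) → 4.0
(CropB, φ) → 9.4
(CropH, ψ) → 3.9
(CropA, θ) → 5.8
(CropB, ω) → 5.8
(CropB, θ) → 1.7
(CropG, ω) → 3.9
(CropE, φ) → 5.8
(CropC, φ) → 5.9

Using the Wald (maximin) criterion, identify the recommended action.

CropC

Row minima: CropE=0.1, CropD=0.9, CropH=1.5, CropB=1.7, CropG=1.1, CropC=4.9, CropA=3.7
Best worst-case = 4.9 → CropC.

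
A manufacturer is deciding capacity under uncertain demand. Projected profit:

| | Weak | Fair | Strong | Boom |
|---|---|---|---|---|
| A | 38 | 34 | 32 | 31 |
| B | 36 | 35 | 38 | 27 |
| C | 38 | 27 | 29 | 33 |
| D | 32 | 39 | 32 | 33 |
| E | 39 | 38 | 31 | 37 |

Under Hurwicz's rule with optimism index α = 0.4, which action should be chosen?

D

A: 0.4·38 + 0.6·31 = 33.8
B: 0.4·38 + 0.6·27 = 31.4
C: 0.4·38 + 0.6·27 = 31.4
D: 0.4·39 + 0.6·32 = 34.8
E: 0.4·39 + 0.6·31 = 34.2
Highest Hurwicz score = 34.8 → D.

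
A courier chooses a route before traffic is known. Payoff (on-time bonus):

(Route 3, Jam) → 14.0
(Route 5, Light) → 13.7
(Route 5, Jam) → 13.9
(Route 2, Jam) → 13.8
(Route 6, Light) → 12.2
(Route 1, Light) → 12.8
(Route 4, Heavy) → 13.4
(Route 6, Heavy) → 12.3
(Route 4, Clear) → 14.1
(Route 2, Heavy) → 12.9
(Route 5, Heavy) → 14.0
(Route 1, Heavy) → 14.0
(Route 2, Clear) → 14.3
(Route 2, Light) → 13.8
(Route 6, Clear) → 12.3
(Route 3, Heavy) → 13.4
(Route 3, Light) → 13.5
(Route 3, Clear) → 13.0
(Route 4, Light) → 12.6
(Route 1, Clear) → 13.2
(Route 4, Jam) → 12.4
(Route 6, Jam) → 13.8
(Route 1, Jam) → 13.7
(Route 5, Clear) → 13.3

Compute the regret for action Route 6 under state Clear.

Best payoff under Clear is 14.3.
Regret = 14.3 − 12.3 = 2.0.

2.0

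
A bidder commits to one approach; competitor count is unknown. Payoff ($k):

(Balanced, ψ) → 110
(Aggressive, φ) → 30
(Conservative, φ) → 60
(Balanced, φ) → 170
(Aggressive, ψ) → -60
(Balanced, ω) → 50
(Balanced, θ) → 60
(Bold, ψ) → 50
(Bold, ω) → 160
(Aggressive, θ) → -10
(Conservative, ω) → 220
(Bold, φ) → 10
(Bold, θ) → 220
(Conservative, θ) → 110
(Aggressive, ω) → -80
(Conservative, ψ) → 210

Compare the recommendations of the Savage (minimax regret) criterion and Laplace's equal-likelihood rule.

minimax regret → Conservative; laplace → Conservative (agree)

Column bests: θ=220, φ=170, ψ=210, ω=220.
Conservative regrets: 110, 110, 0, 0 → max 110
Balanced regrets: 160, 0, 100, 170 → max 170
Aggressive regrets: 230, 140, 270, 300 → max 300
Bold regrets: 0, 160, 160, 60 → max 160
Smallest max regret = 110 → Conservative.
Row averages: Conservative=150, Balanced=97.5, Aggressive=-30, Bold=110
Highest average = 150 → Conservative.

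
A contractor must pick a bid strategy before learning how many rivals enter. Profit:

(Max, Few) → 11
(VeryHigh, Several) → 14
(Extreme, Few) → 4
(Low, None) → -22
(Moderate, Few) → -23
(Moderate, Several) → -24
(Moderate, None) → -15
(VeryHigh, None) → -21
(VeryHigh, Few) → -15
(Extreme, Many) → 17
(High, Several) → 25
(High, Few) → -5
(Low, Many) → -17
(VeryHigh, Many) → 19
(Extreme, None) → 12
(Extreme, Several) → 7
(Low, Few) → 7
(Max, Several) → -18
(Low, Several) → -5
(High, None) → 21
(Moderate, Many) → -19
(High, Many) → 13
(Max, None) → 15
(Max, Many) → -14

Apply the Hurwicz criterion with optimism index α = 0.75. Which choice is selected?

Low: 0.75·7 + 0.25·(-22) = -0.25
Moderate: 0.75·(-15) + 0.25·(-24) = -17.25
High: 0.75·25 + 0.25·(-5) = 17.5
VeryHigh: 0.75·19 + 0.25·(-21) = 9
Extreme: 0.75·17 + 0.25·4 = 13.75
Max: 0.75·15 + 0.25·(-18) = 6.75
Highest Hurwicz score = 17.5 → High.

High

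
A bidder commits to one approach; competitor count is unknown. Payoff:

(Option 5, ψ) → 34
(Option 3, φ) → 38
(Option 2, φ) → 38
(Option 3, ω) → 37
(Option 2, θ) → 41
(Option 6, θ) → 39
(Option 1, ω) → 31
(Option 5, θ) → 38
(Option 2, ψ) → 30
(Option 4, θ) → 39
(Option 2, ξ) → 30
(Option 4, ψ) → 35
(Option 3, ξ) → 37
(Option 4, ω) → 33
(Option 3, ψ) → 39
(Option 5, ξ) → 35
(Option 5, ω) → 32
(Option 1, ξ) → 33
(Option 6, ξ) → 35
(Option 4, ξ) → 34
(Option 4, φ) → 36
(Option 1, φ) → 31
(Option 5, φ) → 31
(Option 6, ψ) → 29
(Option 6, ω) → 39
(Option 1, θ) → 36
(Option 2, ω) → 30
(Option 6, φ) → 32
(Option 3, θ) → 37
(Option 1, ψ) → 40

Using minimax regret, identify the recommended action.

Column bests: θ=41, φ=38, ψ=40, ω=39, ξ=37.
Option 1 regrets: 5, 7, 0, 8, 4 → max 8
Option 2 regrets: 0, 0, 10, 9, 7 → max 10
Option 3 regrets: 4, 0, 1, 2, 0 → max 4
Option 4 regrets: 2, 2, 5, 6, 3 → max 6
Option 5 regrets: 3, 7, 6, 7, 2 → max 7
Option 6 regrets: 2, 6, 11, 0, 2 → max 11
Smallest max regret = 4 → Option 3.

Option 3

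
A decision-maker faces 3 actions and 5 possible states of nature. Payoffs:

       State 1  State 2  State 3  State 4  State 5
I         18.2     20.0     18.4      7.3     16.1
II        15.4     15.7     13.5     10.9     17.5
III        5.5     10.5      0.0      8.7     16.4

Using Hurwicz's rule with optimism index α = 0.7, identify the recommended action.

I

I: 0.7·20.0 + 0.3·7.3 = 16.19
II: 0.7·17.5 + 0.3·10.9 = 15.52
III: 0.7·16.4 + 0.3·0.0 = 11.48
Highest Hurwicz score = 16.19 → I.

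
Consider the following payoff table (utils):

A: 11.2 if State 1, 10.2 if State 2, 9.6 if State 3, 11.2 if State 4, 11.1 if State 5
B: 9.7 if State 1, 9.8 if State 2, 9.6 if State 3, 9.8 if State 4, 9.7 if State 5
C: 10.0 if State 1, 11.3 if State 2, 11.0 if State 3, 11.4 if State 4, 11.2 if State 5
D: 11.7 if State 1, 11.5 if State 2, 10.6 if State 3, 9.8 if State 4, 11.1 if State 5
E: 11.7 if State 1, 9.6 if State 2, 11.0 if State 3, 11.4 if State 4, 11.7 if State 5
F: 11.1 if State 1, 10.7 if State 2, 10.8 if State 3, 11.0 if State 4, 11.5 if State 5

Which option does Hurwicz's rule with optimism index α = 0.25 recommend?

A: 0.25·11.2 + 0.75·9.6 = 10
B: 0.25·9.8 + 0.75·9.6 = 9.65
C: 0.25·11.4 + 0.75·10.0 = 10.35
D: 0.25·11.7 + 0.75·9.8 = 10.275
E: 0.25·11.7 + 0.75·9.6 = 10.125
F: 0.25·11.5 + 0.75·10.7 = 10.9
Highest Hurwicz score = 10.9 → F.

F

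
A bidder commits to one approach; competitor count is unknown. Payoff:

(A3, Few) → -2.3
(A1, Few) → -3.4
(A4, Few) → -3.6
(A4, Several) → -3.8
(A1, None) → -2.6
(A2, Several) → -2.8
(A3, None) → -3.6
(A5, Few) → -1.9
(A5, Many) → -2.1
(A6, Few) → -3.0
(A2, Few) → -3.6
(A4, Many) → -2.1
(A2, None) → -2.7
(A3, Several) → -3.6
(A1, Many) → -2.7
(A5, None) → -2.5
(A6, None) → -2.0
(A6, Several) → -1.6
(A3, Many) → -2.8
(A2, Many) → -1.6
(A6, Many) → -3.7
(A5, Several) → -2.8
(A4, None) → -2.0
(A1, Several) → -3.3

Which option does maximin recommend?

A5

Row minima: A1=-3.4, A2=-3.6, A3=-3.6, A4=-3.8, A5=-2.8, A6=-3.7
Best worst-case = -2.8 → A5.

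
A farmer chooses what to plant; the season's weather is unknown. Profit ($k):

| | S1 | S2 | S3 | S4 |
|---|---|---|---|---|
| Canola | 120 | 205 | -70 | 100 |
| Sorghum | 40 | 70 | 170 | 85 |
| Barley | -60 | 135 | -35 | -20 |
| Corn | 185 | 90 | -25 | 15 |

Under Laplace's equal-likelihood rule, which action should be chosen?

Sorghum

Row averages: Canola=88.75, Sorghum=91.25, Barley=5, Corn=66.25
Highest average = 91.25 → Sorghum.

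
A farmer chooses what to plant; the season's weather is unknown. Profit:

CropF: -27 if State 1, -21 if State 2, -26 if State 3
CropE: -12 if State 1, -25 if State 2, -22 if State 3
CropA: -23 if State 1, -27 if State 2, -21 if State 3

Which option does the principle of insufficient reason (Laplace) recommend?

CropE

Row averages: CropF=-74/3, CropE=-59/3, CropA=-71/3
Highest average = -59/3 → CropE.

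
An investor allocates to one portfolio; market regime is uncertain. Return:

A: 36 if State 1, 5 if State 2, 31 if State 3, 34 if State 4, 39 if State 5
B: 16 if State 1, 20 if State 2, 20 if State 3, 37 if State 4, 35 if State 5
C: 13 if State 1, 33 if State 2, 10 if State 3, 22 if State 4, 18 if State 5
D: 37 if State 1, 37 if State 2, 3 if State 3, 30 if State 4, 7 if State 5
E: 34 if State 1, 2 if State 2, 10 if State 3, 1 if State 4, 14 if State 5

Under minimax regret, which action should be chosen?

B

Column bests: State 1=37, State 2=37, State 3=31, State 4=37, State 5=39.
A regrets: 1, 32, 0, 3, 0 → max 32
B regrets: 21, 17, 11, 0, 4 → max 21
C regrets: 24, 4, 21, 15, 21 → max 24
D regrets: 0, 0, 28, 7, 32 → max 32
E regrets: 3, 35, 21, 36, 25 → max 36
Smallest max regret = 21 → B.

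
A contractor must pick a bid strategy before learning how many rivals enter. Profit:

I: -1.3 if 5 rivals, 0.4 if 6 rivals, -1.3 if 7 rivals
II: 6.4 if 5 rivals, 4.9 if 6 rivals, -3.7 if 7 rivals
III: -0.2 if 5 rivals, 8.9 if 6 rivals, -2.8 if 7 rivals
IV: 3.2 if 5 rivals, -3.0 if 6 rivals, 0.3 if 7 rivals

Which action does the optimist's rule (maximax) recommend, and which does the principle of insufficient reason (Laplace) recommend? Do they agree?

Row maxima: I=0.4, II=6.4, III=8.9, IV=3.2
Best best-case = 8.9 → III.
Row averages: I=-11/15, II=38/15, III=59/30, IV=1/6
Highest average = 38/15 → II.

maximax → III; laplace → II (disagree)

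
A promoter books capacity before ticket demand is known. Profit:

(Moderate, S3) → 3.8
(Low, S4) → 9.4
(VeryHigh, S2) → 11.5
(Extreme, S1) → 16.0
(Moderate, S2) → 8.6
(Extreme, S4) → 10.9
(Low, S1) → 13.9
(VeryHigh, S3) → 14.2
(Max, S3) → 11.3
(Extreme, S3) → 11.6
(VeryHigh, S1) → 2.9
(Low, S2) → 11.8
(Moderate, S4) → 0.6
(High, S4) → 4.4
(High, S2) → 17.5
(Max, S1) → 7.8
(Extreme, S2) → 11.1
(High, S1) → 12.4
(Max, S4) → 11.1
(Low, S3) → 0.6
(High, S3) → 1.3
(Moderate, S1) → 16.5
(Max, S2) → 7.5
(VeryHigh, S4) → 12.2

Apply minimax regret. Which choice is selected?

Extreme

Column bests: S1=16.5, S2=17.5, S3=14.2, S4=12.2.
Low regrets: 2.6, 5.7, 13.6, 2.8 → max 13.6
Moderate regrets: 0.0, 8.9, 10.4, 11.6 → max 11.6
High regrets: 4.1, 0.0, 12.9, 7.8 → max 12.9
VeryHigh regrets: 13.6, 6.0, 0.0, 0.0 → max 13.6
Extreme regrets: 0.5, 6.4, 2.6, 1.3 → max 6.4
Max regrets: 8.7, 10.0, 2.9, 1.1 → max 10.0
Smallest max regret = 6.4 → Extreme.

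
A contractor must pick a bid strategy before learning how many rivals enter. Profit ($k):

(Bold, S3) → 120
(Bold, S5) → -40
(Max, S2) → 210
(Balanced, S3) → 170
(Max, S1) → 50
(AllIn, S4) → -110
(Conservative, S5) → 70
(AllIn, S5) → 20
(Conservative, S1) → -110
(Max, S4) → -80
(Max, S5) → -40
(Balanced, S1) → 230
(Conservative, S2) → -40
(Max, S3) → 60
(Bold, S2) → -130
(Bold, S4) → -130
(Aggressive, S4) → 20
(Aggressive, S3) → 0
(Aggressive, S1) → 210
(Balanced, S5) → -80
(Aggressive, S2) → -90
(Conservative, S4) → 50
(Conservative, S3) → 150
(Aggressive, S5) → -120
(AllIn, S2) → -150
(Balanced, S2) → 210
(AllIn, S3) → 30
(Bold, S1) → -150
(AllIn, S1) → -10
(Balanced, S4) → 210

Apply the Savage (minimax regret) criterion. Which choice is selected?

Column bests: S1=230, S2=210, S3=170, S4=210, S5=70.
Conservative regrets: 340, 250, 20, 160, 0 → max 340
Balanced regrets: 0, 0, 0, 0, 150 → max 150
Aggressive regrets: 20, 300, 170, 190, 190 → max 300
Bold regrets: 380, 340, 50, 340, 110 → max 380
AllIn regrets: 240, 360, 140, 320, 50 → max 360
Max regrets: 180, 0, 110, 290, 110 → max 290
Smallest max regret = 150 → Balanced.

Balanced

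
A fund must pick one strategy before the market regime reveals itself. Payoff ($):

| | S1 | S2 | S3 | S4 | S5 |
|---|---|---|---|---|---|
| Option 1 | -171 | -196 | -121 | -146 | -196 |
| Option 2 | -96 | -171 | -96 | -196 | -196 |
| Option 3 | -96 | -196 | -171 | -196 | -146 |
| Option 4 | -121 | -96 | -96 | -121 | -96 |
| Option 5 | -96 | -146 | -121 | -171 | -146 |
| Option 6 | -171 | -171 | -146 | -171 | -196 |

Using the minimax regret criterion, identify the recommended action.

Option 4

Column bests: S1=-96, S2=-96, S3=-96, S4=-121, S5=-96.
Option 1 regrets: 75, 100, 25, 25, 100 → max 100
Option 2 regrets: 0, 75, 0, 75, 100 → max 100
Option 3 regrets: 0, 100, 75, 75, 50 → max 100
Option 4 regrets: 25, 0, 0, 0, 0 → max 25
Option 5 regrets: 0, 50, 25, 50, 50 → max 50
Option 6 regrets: 75, 75, 50, 50, 100 → max 100
Smallest max regret = 25 → Option 4.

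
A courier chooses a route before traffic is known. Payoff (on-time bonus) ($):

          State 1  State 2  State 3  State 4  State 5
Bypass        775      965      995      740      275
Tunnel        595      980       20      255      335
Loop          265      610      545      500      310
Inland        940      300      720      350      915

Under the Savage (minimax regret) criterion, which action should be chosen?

Bypass

Column bests: State 1=940, State 2=980, State 3=995, State 4=740, State 5=915.
Bypass regrets: 165, 15, 0, 0, 640 → max 640
Tunnel regrets: 345, 0, 975, 485, 580 → max 975
Loop regrets: 675, 370, 450, 240, 605 → max 675
Inland regrets: 0, 680, 275, 390, 0 → max 680
Smallest max regret = 640 → Bypass.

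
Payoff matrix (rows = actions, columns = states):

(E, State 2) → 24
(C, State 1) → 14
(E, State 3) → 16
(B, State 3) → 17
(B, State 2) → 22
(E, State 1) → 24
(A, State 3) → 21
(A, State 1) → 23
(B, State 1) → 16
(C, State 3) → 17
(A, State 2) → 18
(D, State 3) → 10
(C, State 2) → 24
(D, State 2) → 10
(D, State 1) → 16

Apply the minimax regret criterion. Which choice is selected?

Column bests: State 1=24, State 2=24, State 3=21.
A regrets: 1, 6, 0 → max 6
B regrets: 8, 2, 4 → max 8
C regrets: 10, 0, 4 → max 10
D regrets: 8, 14, 11 → max 14
E regrets: 0, 0, 5 → max 5
Smallest max regret = 5 → E.

E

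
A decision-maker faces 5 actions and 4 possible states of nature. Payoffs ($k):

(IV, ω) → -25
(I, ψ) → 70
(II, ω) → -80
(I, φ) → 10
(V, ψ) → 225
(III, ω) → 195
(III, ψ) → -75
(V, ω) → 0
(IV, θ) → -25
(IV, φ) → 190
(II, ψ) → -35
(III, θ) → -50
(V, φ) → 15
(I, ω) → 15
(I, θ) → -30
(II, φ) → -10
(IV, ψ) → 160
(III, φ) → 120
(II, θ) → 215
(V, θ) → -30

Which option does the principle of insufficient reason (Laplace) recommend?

Row averages: I=16.25, II=22.5, III=47.5, IV=75, V=52.5
Highest average = 75 → IV.

IV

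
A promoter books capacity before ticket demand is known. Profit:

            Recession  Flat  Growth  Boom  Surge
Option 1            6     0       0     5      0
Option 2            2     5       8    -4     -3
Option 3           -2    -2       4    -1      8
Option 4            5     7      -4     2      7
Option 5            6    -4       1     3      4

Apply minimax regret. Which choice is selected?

Column bests: Recession=6, Flat=7, Growth=8, Boom=5, Surge=8.
Option 1 regrets: 0, 7, 8, 0, 8 → max 8
Option 2 regrets: 4, 2, 0, 9, 11 → max 11
Option 3 regrets: 8, 9, 4, 6, 0 → max 9
Option 4 regrets: 1, 0, 12, 3, 1 → max 12
Option 5 regrets: 0, 11, 7, 2, 4 → max 11
Smallest max regret = 8 → Option 1.

Option 1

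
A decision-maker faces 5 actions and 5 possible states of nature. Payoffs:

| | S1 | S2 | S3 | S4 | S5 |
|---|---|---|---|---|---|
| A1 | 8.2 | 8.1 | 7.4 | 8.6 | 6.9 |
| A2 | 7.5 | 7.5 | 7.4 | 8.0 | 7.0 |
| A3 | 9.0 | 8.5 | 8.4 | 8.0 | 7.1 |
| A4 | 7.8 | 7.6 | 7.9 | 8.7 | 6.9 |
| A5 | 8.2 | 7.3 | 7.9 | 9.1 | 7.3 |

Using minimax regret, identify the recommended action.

A1

Column bests: S1=9.0, S2=8.5, S3=8.4, S4=9.1, S5=7.3.
A1 regrets: 0.8, 0.4, 1.0, 0.5, 0.4 → max 1.0
A2 regrets: 1.5, 1.0, 1.0, 1.1, 0.3 → max 1.5
A3 regrets: 0.0, 0.0, 0.0, 1.1, 0.2 → max 1.1
A4 regrets: 1.2, 0.9, 0.5, 0.4, 0.4 → max 1.2
A5 regrets: 0.8, 1.2, 0.5, 0.0, 0.0 → max 1.2
Smallest max regret = 1.0 → A1.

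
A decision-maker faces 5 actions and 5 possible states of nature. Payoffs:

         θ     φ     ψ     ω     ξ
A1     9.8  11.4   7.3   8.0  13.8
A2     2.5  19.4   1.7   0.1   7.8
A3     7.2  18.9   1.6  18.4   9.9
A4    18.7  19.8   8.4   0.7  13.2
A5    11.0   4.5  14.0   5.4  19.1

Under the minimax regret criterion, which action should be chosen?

Column bests: θ=18.7, φ=19.8, ψ=14.0, ω=18.4, ξ=19.1.
A1 regrets: 8.9, 8.4, 6.7, 10.4, 5.3 → max 10.4
A2 regrets: 16.2, 0.4, 12.3, 18.3, 11.3 → max 18.3
A3 regrets: 11.5, 0.9, 12.4, 0.0, 9.2 → max 12.4
A4 regrets: 0.0, 0.0, 5.6, 17.7, 5.9 → max 17.7
A5 regrets: 7.7, 15.3, 0.0, 13.0, 0.0 → max 15.3
Smallest max regret = 10.4 → A1.

A1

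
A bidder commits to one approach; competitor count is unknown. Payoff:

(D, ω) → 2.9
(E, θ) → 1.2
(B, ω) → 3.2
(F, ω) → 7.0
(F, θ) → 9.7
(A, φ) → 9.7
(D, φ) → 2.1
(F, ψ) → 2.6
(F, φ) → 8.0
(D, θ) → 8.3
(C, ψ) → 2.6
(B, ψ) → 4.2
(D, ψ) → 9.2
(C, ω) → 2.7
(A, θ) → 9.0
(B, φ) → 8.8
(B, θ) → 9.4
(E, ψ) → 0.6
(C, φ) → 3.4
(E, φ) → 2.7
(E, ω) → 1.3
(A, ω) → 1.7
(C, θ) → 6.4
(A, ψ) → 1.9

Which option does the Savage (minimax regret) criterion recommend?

B

Column bests: θ=9.7, φ=9.7, ψ=9.2, ω=7.0.
A regrets: 0.7, 0.0, 7.3, 5.3 → max 7.3
B regrets: 0.3, 0.9, 5.0, 3.8 → max 5.0
C regrets: 3.3, 6.3, 6.6, 4.3 → max 6.6
D regrets: 1.4, 7.6, 0.0, 4.1 → max 7.6
E regrets: 8.5, 7.0, 8.6, 5.7 → max 8.6
F regrets: 0.0, 1.7, 6.6, 0.0 → max 6.6
Smallest max regret = 5.0 → B.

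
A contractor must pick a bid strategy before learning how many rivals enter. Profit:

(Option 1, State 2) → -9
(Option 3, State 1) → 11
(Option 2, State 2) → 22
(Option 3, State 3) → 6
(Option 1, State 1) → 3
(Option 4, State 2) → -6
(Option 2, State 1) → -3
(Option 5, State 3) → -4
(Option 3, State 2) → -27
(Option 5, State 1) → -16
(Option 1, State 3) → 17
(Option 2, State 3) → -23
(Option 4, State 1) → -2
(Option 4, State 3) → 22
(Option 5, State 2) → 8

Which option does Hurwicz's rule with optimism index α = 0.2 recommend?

Option 1: 0.2·17 + 0.8·(-9) = -3.8
Option 2: 0.2·22 + 0.8·(-23) = -14
Option 3: 0.2·11 + 0.8·(-27) = -19.4
Option 4: 0.2·22 + 0.8·(-6) = -0.4
Option 5: 0.2·8 + 0.8·(-16) = -11.2
Highest Hurwicz score = -0.4 → Option 4.

Option 4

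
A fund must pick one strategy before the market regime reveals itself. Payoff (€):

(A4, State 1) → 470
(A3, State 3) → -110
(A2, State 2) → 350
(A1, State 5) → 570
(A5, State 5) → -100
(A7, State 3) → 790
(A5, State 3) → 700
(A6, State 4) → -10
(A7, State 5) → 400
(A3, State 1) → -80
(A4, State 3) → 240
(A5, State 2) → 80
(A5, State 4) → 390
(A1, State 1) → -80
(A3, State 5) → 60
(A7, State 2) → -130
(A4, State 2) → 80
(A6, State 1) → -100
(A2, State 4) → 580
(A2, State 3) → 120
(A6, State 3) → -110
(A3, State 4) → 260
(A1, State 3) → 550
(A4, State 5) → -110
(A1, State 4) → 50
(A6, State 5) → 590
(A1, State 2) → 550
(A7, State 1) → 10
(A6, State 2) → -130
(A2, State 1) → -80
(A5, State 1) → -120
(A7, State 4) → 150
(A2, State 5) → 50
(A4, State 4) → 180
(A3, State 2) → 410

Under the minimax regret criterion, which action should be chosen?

Column bests: State 1=470, State 2=550, State 3=790, State 4=580, State 5=590.
A1 regrets: 550, 0, 240, 530, 20 → max 550
A2 regrets: 550, 200, 670, 0, 540 → max 670
A3 regrets: 550, 140, 900, 320, 530 → max 900
A4 regrets: 0, 470, 550, 400, 700 → max 700
A5 regrets: 590, 470, 90, 190, 690 → max 690
A6 regrets: 570, 680, 900, 590, 0 → max 900
A7 regrets: 460, 680, 0, 430, 190 → max 680
Smallest max regret = 550 → A1.

A1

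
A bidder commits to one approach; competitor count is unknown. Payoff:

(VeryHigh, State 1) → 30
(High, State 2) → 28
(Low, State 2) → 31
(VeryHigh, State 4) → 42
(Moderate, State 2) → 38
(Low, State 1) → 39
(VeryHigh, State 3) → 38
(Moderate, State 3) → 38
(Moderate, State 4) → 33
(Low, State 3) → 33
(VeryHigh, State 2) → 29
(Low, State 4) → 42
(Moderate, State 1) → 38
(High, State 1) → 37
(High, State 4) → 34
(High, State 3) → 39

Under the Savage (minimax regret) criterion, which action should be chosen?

Low

Column bests: State 1=39, State 2=38, State 3=39, State 4=42.
Low regrets: 0, 7, 6, 0 → max 7
Moderate regrets: 1, 0, 1, 9 → max 9
High regrets: 2, 10, 0, 8 → max 10
VeryHigh regrets: 9, 9, 1, 0 → max 9
Smallest max regret = 7 → Low.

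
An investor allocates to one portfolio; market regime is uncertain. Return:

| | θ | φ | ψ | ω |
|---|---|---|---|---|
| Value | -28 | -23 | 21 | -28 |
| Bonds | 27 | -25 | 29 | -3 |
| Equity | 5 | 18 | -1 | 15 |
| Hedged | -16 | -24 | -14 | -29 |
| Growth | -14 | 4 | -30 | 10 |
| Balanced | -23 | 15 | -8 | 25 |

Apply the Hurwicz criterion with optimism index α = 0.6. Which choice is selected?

Equity

Value: 0.6·21 + 0.4·(-28) = 1.4
Bonds: 0.6·29 + 0.4·(-25) = 7.4
Equity: 0.6·18 + 0.4·(-1) = 10.4
Hedged: 0.6·(-14) + 0.4·(-29) = -20
Growth: 0.6·10 + 0.4·(-30) = -6
Balanced: 0.6·25 + 0.4·(-23) = 5.8
Highest Hurwicz score = 10.4 → Equity.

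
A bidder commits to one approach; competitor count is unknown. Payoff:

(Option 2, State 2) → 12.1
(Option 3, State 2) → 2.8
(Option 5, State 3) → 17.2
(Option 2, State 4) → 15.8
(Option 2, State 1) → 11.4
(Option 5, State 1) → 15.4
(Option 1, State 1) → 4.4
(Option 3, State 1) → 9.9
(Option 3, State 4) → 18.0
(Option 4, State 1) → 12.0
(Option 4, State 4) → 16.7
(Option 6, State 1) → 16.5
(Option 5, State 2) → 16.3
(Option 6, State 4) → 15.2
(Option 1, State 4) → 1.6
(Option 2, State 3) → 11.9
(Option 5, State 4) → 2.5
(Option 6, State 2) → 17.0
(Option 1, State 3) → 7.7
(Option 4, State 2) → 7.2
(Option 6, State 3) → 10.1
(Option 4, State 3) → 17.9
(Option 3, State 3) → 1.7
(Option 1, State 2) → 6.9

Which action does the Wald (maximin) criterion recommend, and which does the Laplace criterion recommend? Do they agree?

Row minima: Option 1=1.6, Option 2=11.4, Option 3=1.7, Option 4=7.2, Option 5=2.5, Option 6=10.1
Best worst-case = 11.4 → Option 2.
Row averages: Option 1=5.15, Option 2=12.8, Option 3=8.1, Option 4=13.45, Option 5=12.85, Option 6=14.7
Highest average = 14.7 → Option 6.

maximin → Option 2; laplace → Option 6 (disagree)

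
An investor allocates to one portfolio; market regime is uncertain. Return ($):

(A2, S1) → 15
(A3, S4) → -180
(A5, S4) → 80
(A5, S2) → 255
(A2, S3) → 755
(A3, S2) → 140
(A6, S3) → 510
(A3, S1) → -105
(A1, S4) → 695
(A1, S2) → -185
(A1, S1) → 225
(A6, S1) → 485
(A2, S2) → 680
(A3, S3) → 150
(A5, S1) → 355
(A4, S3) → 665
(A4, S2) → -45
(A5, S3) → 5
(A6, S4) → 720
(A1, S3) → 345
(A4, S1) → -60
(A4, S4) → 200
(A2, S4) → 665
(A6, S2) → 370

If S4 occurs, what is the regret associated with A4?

Best payoff under S4 is 720.
Regret = 720 − 200 = 520.

520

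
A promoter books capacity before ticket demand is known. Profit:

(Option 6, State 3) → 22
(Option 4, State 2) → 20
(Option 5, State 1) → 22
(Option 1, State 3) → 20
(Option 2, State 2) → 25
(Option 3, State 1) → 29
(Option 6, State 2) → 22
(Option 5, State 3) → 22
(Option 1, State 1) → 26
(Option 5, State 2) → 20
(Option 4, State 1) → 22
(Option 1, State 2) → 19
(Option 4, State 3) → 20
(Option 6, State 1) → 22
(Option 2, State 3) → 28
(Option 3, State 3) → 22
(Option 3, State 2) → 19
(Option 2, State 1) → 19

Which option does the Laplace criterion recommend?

Option 2

Row averages: Option 1=65/3, Option 2=24, Option 3=70/3, Option 4=62/3, Option 5=64/3, Option 6=22
Highest average = 24 → Option 2.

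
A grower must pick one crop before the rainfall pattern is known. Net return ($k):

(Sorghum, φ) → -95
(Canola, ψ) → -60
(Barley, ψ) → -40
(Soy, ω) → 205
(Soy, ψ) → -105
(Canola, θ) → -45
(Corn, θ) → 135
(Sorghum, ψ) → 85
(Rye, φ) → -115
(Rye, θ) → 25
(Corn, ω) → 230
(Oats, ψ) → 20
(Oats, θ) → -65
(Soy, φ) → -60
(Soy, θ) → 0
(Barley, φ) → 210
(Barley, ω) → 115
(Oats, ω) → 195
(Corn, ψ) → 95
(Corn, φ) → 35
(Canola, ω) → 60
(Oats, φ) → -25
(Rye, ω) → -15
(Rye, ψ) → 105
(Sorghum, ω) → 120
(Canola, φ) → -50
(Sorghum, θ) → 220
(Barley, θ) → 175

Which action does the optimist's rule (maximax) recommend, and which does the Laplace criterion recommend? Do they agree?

maximax → Corn; laplace → Corn (agree)

Row maxima: Sorghum=220, Oats=195, Corn=230, Barley=210, Rye=105, Canola=60, Soy=205
Best best-case = 230 → Corn.
Row averages: Sorghum=82.5, Oats=31.25, Corn=123.75, Barley=115, Rye=0, Canola=-23.75, Soy=10
Highest average = 123.75 → Corn.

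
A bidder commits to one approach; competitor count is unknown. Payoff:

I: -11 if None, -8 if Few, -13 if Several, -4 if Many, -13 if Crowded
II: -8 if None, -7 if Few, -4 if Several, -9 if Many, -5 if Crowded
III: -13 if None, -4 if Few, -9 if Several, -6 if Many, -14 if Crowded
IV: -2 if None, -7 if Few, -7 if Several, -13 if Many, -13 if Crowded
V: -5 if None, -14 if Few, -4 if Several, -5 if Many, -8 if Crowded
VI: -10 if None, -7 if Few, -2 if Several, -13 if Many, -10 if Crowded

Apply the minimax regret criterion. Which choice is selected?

Column bests: None=-2, Few=-4, Several=-2, Many=-4, Crowded=-5.
I regrets: 9, 4, 11, 0, 8 → max 11
II regrets: 6, 3, 2, 5, 0 → max 6
III regrets: 11, 0, 7, 2, 9 → max 11
IV regrets: 0, 3, 5, 9, 8 → max 9
V regrets: 3, 10, 2, 1, 3 → max 10
VI regrets: 8, 3, 0, 9, 5 → max 9
Smallest max regret = 6 → II.

II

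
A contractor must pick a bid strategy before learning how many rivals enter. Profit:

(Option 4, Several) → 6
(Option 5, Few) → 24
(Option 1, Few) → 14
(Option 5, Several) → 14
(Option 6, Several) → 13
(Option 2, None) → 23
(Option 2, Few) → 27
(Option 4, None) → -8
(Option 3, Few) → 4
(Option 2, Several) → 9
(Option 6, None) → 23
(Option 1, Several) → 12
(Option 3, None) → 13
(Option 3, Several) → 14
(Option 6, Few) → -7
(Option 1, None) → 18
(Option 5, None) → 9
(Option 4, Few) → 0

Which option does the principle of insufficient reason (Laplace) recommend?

Row averages: Option 1=44/3, Option 2=59/3, Option 3=31/3, Option 4=-2/3, Option 5=47/3, Option 6=29/3
Highest average = 59/3 → Option 2.

Option 2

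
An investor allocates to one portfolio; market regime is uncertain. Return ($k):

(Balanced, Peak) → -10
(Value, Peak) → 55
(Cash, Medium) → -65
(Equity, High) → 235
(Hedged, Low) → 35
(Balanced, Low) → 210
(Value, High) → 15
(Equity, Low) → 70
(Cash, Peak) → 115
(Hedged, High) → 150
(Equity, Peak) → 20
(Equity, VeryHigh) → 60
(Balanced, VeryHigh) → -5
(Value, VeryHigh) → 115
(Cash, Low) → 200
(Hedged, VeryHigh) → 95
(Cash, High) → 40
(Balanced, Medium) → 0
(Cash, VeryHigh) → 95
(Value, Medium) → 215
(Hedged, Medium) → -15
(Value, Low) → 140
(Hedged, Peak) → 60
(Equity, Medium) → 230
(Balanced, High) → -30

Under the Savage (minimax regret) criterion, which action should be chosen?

Equity

Column bests: Low=210, Medium=230, High=235, VeryHigh=115, Peak=115.
Cash regrets: 10, 295, 195, 20, 0 → max 295
Hedged regrets: 175, 245, 85, 20, 55 → max 245
Balanced regrets: 0, 230, 265, 120, 125 → max 265
Value regrets: 70, 15, 220, 0, 60 → max 220
Equity regrets: 140, 0, 0, 55, 95 → max 140
Smallest max regret = 140 → Equity.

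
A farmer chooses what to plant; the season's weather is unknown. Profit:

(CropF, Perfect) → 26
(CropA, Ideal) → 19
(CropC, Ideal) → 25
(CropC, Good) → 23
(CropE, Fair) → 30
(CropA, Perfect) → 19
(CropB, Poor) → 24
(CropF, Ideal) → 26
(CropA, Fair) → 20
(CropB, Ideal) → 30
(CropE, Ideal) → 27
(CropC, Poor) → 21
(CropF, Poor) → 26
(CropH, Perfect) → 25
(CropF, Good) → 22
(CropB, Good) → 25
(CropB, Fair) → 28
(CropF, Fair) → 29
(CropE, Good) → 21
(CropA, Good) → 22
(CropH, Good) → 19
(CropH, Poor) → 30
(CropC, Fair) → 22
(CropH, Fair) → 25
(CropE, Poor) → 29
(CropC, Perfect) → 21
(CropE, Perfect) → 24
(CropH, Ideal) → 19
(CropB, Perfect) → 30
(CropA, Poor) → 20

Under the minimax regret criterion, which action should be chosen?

Column bests: Poor=30, Fair=30, Good=25, Ideal=30, Perfect=30.
CropE regrets: 1, 0, 4, 3, 6 → max 6
CropB regrets: 6, 2, 0, 0, 0 → max 6
CropH regrets: 0, 5, 6, 11, 5 → max 11
CropF regrets: 4, 1, 3, 4, 4 → max 4
CropA regrets: 10, 10, 3, 11, 11 → max 11
CropC regrets: 9, 8, 2, 5, 9 → max 9
Smallest max regret = 4 → CropF.

CropF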